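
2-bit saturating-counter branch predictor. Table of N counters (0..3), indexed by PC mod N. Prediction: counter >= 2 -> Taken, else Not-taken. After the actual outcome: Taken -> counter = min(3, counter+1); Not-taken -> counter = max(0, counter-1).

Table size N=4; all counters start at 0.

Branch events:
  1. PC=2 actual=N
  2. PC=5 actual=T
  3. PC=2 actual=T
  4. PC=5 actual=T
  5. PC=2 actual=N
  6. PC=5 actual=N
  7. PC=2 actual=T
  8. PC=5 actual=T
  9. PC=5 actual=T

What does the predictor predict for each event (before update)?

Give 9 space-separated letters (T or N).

Ev 1: PC=2 idx=2 pred=N actual=N -> ctr[2]=0
Ev 2: PC=5 idx=1 pred=N actual=T -> ctr[1]=1
Ev 3: PC=2 idx=2 pred=N actual=T -> ctr[2]=1
Ev 4: PC=5 idx=1 pred=N actual=T -> ctr[1]=2
Ev 5: PC=2 idx=2 pred=N actual=N -> ctr[2]=0
Ev 6: PC=5 idx=1 pred=T actual=N -> ctr[1]=1
Ev 7: PC=2 idx=2 pred=N actual=T -> ctr[2]=1
Ev 8: PC=5 idx=1 pred=N actual=T -> ctr[1]=2
Ev 9: PC=5 idx=1 pred=T actual=T -> ctr[1]=3

Answer: N N N N N T N N T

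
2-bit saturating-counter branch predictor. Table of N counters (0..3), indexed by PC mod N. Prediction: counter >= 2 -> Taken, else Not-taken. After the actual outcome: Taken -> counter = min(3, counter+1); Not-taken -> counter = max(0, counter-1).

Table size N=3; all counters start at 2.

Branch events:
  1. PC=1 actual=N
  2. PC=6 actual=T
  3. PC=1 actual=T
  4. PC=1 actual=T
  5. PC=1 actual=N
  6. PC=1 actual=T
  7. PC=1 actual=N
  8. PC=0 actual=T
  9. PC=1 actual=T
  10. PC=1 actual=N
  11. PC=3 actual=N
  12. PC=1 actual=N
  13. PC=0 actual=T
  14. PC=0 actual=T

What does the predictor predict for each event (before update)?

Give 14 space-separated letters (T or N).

Answer: T T N T T T T T T T T T T T

Derivation:
Ev 1: PC=1 idx=1 pred=T actual=N -> ctr[1]=1
Ev 2: PC=6 idx=0 pred=T actual=T -> ctr[0]=3
Ev 3: PC=1 idx=1 pred=N actual=T -> ctr[1]=2
Ev 4: PC=1 idx=1 pred=T actual=T -> ctr[1]=3
Ev 5: PC=1 idx=1 pred=T actual=N -> ctr[1]=2
Ev 6: PC=1 idx=1 pred=T actual=T -> ctr[1]=3
Ev 7: PC=1 idx=1 pred=T actual=N -> ctr[1]=2
Ev 8: PC=0 idx=0 pred=T actual=T -> ctr[0]=3
Ev 9: PC=1 idx=1 pred=T actual=T -> ctr[1]=3
Ev 10: PC=1 idx=1 pred=T actual=N -> ctr[1]=2
Ev 11: PC=3 idx=0 pred=T actual=N -> ctr[0]=2
Ev 12: PC=1 idx=1 pred=T actual=N -> ctr[1]=1
Ev 13: PC=0 idx=0 pred=T actual=T -> ctr[0]=3
Ev 14: PC=0 idx=0 pred=T actual=T -> ctr[0]=3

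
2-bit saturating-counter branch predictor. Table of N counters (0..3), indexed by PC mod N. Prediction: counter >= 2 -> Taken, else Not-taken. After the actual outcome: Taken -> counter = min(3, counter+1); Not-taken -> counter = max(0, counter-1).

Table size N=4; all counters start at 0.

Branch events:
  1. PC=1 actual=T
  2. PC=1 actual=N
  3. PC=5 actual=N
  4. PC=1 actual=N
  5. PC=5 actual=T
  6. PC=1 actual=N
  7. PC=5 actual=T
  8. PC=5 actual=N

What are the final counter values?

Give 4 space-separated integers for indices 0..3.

Answer: 0 0 0 0

Derivation:
Ev 1: PC=1 idx=1 pred=N actual=T -> ctr[1]=1
Ev 2: PC=1 idx=1 pred=N actual=N -> ctr[1]=0
Ev 3: PC=5 idx=1 pred=N actual=N -> ctr[1]=0
Ev 4: PC=1 idx=1 pred=N actual=N -> ctr[1]=0
Ev 5: PC=5 idx=1 pred=N actual=T -> ctr[1]=1
Ev 6: PC=1 idx=1 pred=N actual=N -> ctr[1]=0
Ev 7: PC=5 idx=1 pred=N actual=T -> ctr[1]=1
Ev 8: PC=5 idx=1 pred=N actual=N -> ctr[1]=0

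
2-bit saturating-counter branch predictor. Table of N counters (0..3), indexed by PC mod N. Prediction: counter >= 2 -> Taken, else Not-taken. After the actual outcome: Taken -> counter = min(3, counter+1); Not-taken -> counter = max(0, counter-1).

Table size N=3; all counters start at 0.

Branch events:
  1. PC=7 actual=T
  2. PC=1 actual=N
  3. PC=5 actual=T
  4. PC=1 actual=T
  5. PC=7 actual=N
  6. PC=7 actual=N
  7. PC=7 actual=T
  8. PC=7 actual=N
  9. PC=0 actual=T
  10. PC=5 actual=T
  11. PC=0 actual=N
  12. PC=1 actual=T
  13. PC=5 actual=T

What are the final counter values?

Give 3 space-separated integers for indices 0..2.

Answer: 0 1 3

Derivation:
Ev 1: PC=7 idx=1 pred=N actual=T -> ctr[1]=1
Ev 2: PC=1 idx=1 pred=N actual=N -> ctr[1]=0
Ev 3: PC=5 idx=2 pred=N actual=T -> ctr[2]=1
Ev 4: PC=1 idx=1 pred=N actual=T -> ctr[1]=1
Ev 5: PC=7 idx=1 pred=N actual=N -> ctr[1]=0
Ev 6: PC=7 idx=1 pred=N actual=N -> ctr[1]=0
Ev 7: PC=7 idx=1 pred=N actual=T -> ctr[1]=1
Ev 8: PC=7 idx=1 pred=N actual=N -> ctr[1]=0
Ev 9: PC=0 idx=0 pred=N actual=T -> ctr[0]=1
Ev 10: PC=5 idx=2 pred=N actual=T -> ctr[2]=2
Ev 11: PC=0 idx=0 pred=N actual=N -> ctr[0]=0
Ev 12: PC=1 idx=1 pred=N actual=T -> ctr[1]=1
Ev 13: PC=5 idx=2 pred=T actual=T -> ctr[2]=3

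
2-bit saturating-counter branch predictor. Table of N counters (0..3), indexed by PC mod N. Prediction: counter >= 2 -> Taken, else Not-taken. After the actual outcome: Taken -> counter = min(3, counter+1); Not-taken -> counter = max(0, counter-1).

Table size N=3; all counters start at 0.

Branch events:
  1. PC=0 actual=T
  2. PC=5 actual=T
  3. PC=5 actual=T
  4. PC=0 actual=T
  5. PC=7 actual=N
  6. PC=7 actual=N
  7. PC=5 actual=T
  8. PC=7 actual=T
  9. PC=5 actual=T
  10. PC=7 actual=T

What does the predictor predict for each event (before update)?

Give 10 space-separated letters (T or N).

Answer: N N N N N N T N T N

Derivation:
Ev 1: PC=0 idx=0 pred=N actual=T -> ctr[0]=1
Ev 2: PC=5 idx=2 pred=N actual=T -> ctr[2]=1
Ev 3: PC=5 idx=2 pred=N actual=T -> ctr[2]=2
Ev 4: PC=0 idx=0 pred=N actual=T -> ctr[0]=2
Ev 5: PC=7 idx=1 pred=N actual=N -> ctr[1]=0
Ev 6: PC=7 idx=1 pred=N actual=N -> ctr[1]=0
Ev 7: PC=5 idx=2 pred=T actual=T -> ctr[2]=3
Ev 8: PC=7 idx=1 pred=N actual=T -> ctr[1]=1
Ev 9: PC=5 idx=2 pred=T actual=T -> ctr[2]=3
Ev 10: PC=7 idx=1 pred=N actual=T -> ctr[1]=2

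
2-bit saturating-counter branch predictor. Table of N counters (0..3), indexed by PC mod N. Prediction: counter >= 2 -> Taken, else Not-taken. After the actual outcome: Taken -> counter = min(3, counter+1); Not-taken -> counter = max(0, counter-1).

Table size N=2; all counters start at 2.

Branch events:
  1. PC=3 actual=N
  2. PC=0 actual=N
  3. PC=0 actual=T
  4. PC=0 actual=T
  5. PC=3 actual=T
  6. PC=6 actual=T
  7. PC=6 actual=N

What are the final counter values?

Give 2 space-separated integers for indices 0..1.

Ev 1: PC=3 idx=1 pred=T actual=N -> ctr[1]=1
Ev 2: PC=0 idx=0 pred=T actual=N -> ctr[0]=1
Ev 3: PC=0 idx=0 pred=N actual=T -> ctr[0]=2
Ev 4: PC=0 idx=0 pred=T actual=T -> ctr[0]=3
Ev 5: PC=3 idx=1 pred=N actual=T -> ctr[1]=2
Ev 6: PC=6 idx=0 pred=T actual=T -> ctr[0]=3
Ev 7: PC=6 idx=0 pred=T actual=N -> ctr[0]=2

Answer: 2 2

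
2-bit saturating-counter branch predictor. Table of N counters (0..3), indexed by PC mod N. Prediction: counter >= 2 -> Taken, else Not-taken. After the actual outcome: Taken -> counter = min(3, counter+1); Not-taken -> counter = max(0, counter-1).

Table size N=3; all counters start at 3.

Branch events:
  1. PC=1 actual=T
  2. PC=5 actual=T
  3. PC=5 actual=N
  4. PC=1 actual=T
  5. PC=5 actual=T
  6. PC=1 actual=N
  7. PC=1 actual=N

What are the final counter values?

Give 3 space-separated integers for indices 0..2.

Answer: 3 1 3

Derivation:
Ev 1: PC=1 idx=1 pred=T actual=T -> ctr[1]=3
Ev 2: PC=5 idx=2 pred=T actual=T -> ctr[2]=3
Ev 3: PC=5 idx=2 pred=T actual=N -> ctr[2]=2
Ev 4: PC=1 idx=1 pred=T actual=T -> ctr[1]=3
Ev 5: PC=5 idx=2 pred=T actual=T -> ctr[2]=3
Ev 6: PC=1 idx=1 pred=T actual=N -> ctr[1]=2
Ev 7: PC=1 idx=1 pred=T actual=N -> ctr[1]=1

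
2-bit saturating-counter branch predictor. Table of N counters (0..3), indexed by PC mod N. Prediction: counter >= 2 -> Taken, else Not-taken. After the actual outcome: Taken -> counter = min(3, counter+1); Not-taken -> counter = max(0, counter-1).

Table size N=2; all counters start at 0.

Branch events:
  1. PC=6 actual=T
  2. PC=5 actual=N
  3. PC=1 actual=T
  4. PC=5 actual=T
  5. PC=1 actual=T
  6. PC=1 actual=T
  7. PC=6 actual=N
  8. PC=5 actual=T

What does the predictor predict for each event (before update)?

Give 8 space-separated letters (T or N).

Ev 1: PC=6 idx=0 pred=N actual=T -> ctr[0]=1
Ev 2: PC=5 idx=1 pred=N actual=N -> ctr[1]=0
Ev 3: PC=1 idx=1 pred=N actual=T -> ctr[1]=1
Ev 4: PC=5 idx=1 pred=N actual=T -> ctr[1]=2
Ev 5: PC=1 idx=1 pred=T actual=T -> ctr[1]=3
Ev 6: PC=1 idx=1 pred=T actual=T -> ctr[1]=3
Ev 7: PC=6 idx=0 pred=N actual=N -> ctr[0]=0
Ev 8: PC=5 idx=1 pred=T actual=T -> ctr[1]=3

Answer: N N N N T T N T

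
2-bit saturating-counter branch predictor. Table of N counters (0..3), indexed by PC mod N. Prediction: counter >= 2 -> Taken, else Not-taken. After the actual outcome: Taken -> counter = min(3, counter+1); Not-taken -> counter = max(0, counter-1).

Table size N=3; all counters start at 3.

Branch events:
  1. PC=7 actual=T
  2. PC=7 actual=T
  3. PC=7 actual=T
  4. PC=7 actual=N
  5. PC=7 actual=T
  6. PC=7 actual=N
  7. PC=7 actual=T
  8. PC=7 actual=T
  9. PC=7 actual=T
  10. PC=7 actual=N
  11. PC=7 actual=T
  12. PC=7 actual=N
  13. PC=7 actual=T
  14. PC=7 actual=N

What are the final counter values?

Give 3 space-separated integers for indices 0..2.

Ev 1: PC=7 idx=1 pred=T actual=T -> ctr[1]=3
Ev 2: PC=7 idx=1 pred=T actual=T -> ctr[1]=3
Ev 3: PC=7 idx=1 pred=T actual=T -> ctr[1]=3
Ev 4: PC=7 idx=1 pred=T actual=N -> ctr[1]=2
Ev 5: PC=7 idx=1 pred=T actual=T -> ctr[1]=3
Ev 6: PC=7 idx=1 pred=T actual=N -> ctr[1]=2
Ev 7: PC=7 idx=1 pred=T actual=T -> ctr[1]=3
Ev 8: PC=7 idx=1 pred=T actual=T -> ctr[1]=3
Ev 9: PC=7 idx=1 pred=T actual=T -> ctr[1]=3
Ev 10: PC=7 idx=1 pred=T actual=N -> ctr[1]=2
Ev 11: PC=7 idx=1 pred=T actual=T -> ctr[1]=3
Ev 12: PC=7 idx=1 pred=T actual=N -> ctr[1]=2
Ev 13: PC=7 idx=1 pred=T actual=T -> ctr[1]=3
Ev 14: PC=7 idx=1 pred=T actual=N -> ctr[1]=2

Answer: 3 2 3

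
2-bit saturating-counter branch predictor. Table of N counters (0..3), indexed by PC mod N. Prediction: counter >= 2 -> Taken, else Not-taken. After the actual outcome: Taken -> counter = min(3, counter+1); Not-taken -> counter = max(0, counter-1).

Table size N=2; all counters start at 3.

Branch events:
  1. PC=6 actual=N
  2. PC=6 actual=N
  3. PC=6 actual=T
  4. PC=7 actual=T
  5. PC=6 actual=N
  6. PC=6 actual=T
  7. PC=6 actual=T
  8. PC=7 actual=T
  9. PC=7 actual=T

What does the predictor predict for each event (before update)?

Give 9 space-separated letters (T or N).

Ev 1: PC=6 idx=0 pred=T actual=N -> ctr[0]=2
Ev 2: PC=6 idx=0 pred=T actual=N -> ctr[0]=1
Ev 3: PC=6 idx=0 pred=N actual=T -> ctr[0]=2
Ev 4: PC=7 idx=1 pred=T actual=T -> ctr[1]=3
Ev 5: PC=6 idx=0 pred=T actual=N -> ctr[0]=1
Ev 6: PC=6 idx=0 pred=N actual=T -> ctr[0]=2
Ev 7: PC=6 idx=0 pred=T actual=T -> ctr[0]=3
Ev 8: PC=7 idx=1 pred=T actual=T -> ctr[1]=3
Ev 9: PC=7 idx=1 pred=T actual=T -> ctr[1]=3

Answer: T T N T T N T T T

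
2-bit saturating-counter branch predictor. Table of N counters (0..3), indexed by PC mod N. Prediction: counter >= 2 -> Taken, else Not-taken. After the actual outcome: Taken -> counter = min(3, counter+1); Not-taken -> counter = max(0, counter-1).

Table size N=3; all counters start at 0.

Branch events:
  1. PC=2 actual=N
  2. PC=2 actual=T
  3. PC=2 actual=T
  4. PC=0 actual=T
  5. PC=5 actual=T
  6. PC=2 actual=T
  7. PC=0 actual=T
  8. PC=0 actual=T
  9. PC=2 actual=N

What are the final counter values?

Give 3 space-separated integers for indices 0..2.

Ev 1: PC=2 idx=2 pred=N actual=N -> ctr[2]=0
Ev 2: PC=2 idx=2 pred=N actual=T -> ctr[2]=1
Ev 3: PC=2 idx=2 pred=N actual=T -> ctr[2]=2
Ev 4: PC=0 idx=0 pred=N actual=T -> ctr[0]=1
Ev 5: PC=5 idx=2 pred=T actual=T -> ctr[2]=3
Ev 6: PC=2 idx=2 pred=T actual=T -> ctr[2]=3
Ev 7: PC=0 idx=0 pred=N actual=T -> ctr[0]=2
Ev 8: PC=0 idx=0 pred=T actual=T -> ctr[0]=3
Ev 9: PC=2 idx=2 pred=T actual=N -> ctr[2]=2

Answer: 3 0 2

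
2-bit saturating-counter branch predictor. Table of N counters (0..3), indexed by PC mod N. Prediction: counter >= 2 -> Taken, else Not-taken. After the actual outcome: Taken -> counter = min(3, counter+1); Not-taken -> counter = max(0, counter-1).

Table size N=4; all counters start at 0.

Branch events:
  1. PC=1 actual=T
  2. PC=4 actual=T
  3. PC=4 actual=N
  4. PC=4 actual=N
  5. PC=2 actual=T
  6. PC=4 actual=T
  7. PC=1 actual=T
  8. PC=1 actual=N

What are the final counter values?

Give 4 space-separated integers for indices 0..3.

Answer: 1 1 1 0

Derivation:
Ev 1: PC=1 idx=1 pred=N actual=T -> ctr[1]=1
Ev 2: PC=4 idx=0 pred=N actual=T -> ctr[0]=1
Ev 3: PC=4 idx=0 pred=N actual=N -> ctr[0]=0
Ev 4: PC=4 idx=0 pred=N actual=N -> ctr[0]=0
Ev 5: PC=2 idx=2 pred=N actual=T -> ctr[2]=1
Ev 6: PC=4 idx=0 pred=N actual=T -> ctr[0]=1
Ev 7: PC=1 idx=1 pred=N actual=T -> ctr[1]=2
Ev 8: PC=1 idx=1 pred=T actual=N -> ctr[1]=1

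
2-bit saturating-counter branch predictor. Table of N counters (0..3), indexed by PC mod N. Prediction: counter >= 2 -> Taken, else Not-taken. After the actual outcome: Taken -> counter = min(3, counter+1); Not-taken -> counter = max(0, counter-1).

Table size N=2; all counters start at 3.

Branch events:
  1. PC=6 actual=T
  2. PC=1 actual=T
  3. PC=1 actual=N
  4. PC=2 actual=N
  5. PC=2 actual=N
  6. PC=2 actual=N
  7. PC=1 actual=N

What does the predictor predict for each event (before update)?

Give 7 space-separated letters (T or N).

Ev 1: PC=6 idx=0 pred=T actual=T -> ctr[0]=3
Ev 2: PC=1 idx=1 pred=T actual=T -> ctr[1]=3
Ev 3: PC=1 idx=1 pred=T actual=N -> ctr[1]=2
Ev 4: PC=2 idx=0 pred=T actual=N -> ctr[0]=2
Ev 5: PC=2 idx=0 pred=T actual=N -> ctr[0]=1
Ev 6: PC=2 idx=0 pred=N actual=N -> ctr[0]=0
Ev 7: PC=1 idx=1 pred=T actual=N -> ctr[1]=1

Answer: T T T T T N T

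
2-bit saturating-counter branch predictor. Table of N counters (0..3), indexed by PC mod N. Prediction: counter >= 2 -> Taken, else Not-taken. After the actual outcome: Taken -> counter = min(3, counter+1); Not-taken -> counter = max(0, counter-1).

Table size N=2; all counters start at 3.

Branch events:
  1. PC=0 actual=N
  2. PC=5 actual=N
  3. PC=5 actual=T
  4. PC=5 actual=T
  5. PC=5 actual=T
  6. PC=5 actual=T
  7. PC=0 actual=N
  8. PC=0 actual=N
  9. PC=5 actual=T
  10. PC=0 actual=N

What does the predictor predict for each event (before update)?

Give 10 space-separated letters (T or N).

Answer: T T T T T T T N T N

Derivation:
Ev 1: PC=0 idx=0 pred=T actual=N -> ctr[0]=2
Ev 2: PC=5 idx=1 pred=T actual=N -> ctr[1]=2
Ev 3: PC=5 idx=1 pred=T actual=T -> ctr[1]=3
Ev 4: PC=5 idx=1 pred=T actual=T -> ctr[1]=3
Ev 5: PC=5 idx=1 pred=T actual=T -> ctr[1]=3
Ev 6: PC=5 idx=1 pred=T actual=T -> ctr[1]=3
Ev 7: PC=0 idx=0 pred=T actual=N -> ctr[0]=1
Ev 8: PC=0 idx=0 pred=N actual=N -> ctr[0]=0
Ev 9: PC=5 idx=1 pred=T actual=T -> ctr[1]=3
Ev 10: PC=0 idx=0 pred=N actual=N -> ctr[0]=0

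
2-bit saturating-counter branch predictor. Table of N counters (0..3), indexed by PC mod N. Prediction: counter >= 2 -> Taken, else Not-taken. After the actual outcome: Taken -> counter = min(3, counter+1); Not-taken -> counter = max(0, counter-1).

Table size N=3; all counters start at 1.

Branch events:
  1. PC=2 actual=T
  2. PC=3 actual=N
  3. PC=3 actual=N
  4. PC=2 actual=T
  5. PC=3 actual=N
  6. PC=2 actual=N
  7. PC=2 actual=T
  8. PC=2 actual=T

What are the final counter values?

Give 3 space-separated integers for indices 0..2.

Ev 1: PC=2 idx=2 pred=N actual=T -> ctr[2]=2
Ev 2: PC=3 idx=0 pred=N actual=N -> ctr[0]=0
Ev 3: PC=3 idx=0 pred=N actual=N -> ctr[0]=0
Ev 4: PC=2 idx=2 pred=T actual=T -> ctr[2]=3
Ev 5: PC=3 idx=0 pred=N actual=N -> ctr[0]=0
Ev 6: PC=2 idx=2 pred=T actual=N -> ctr[2]=2
Ev 7: PC=2 idx=2 pred=T actual=T -> ctr[2]=3
Ev 8: PC=2 idx=2 pred=T actual=T -> ctr[2]=3

Answer: 0 1 3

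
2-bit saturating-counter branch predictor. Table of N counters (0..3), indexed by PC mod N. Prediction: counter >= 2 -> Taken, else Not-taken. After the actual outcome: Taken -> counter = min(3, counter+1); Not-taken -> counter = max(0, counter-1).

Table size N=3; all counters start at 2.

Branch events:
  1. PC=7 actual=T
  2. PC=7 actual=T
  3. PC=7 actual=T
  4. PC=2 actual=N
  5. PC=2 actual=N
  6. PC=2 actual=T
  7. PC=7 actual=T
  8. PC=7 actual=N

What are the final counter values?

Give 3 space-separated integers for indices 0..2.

Answer: 2 2 1

Derivation:
Ev 1: PC=7 idx=1 pred=T actual=T -> ctr[1]=3
Ev 2: PC=7 idx=1 pred=T actual=T -> ctr[1]=3
Ev 3: PC=7 idx=1 pred=T actual=T -> ctr[1]=3
Ev 4: PC=2 idx=2 pred=T actual=N -> ctr[2]=1
Ev 5: PC=2 idx=2 pred=N actual=N -> ctr[2]=0
Ev 6: PC=2 idx=2 pred=N actual=T -> ctr[2]=1
Ev 7: PC=7 idx=1 pred=T actual=T -> ctr[1]=3
Ev 8: PC=7 idx=1 pred=T actual=N -> ctr[1]=2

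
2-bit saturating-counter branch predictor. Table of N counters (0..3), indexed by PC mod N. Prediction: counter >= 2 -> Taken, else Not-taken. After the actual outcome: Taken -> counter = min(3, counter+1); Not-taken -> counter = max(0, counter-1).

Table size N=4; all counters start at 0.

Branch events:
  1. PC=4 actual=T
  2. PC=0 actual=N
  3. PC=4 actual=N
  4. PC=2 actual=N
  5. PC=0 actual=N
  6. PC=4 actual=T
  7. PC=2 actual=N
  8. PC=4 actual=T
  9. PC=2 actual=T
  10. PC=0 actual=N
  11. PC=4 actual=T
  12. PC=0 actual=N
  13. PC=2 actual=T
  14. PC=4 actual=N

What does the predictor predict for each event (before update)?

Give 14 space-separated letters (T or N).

Answer: N N N N N N N N N T N T N N

Derivation:
Ev 1: PC=4 idx=0 pred=N actual=T -> ctr[0]=1
Ev 2: PC=0 idx=0 pred=N actual=N -> ctr[0]=0
Ev 3: PC=4 idx=0 pred=N actual=N -> ctr[0]=0
Ev 4: PC=2 idx=2 pred=N actual=N -> ctr[2]=0
Ev 5: PC=0 idx=0 pred=N actual=N -> ctr[0]=0
Ev 6: PC=4 idx=0 pred=N actual=T -> ctr[0]=1
Ev 7: PC=2 idx=2 pred=N actual=N -> ctr[2]=0
Ev 8: PC=4 idx=0 pred=N actual=T -> ctr[0]=2
Ev 9: PC=2 idx=2 pred=N actual=T -> ctr[2]=1
Ev 10: PC=0 idx=0 pred=T actual=N -> ctr[0]=1
Ev 11: PC=4 idx=0 pred=N actual=T -> ctr[0]=2
Ev 12: PC=0 idx=0 pred=T actual=N -> ctr[0]=1
Ev 13: PC=2 idx=2 pred=N actual=T -> ctr[2]=2
Ev 14: PC=4 idx=0 pred=N actual=N -> ctr[0]=0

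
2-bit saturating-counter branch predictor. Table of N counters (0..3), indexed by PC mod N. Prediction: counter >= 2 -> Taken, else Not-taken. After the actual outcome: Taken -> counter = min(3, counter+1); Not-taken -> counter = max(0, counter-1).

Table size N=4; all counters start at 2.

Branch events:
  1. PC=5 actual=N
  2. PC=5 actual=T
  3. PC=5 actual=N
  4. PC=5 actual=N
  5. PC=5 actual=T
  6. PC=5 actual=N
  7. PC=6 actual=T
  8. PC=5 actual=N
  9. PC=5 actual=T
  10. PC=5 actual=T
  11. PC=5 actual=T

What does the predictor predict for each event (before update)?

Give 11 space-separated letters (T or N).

Ev 1: PC=5 idx=1 pred=T actual=N -> ctr[1]=1
Ev 2: PC=5 idx=1 pred=N actual=T -> ctr[1]=2
Ev 3: PC=5 idx=1 pred=T actual=N -> ctr[1]=1
Ev 4: PC=5 idx=1 pred=N actual=N -> ctr[1]=0
Ev 5: PC=5 idx=1 pred=N actual=T -> ctr[1]=1
Ev 6: PC=5 idx=1 pred=N actual=N -> ctr[1]=0
Ev 7: PC=6 idx=2 pred=T actual=T -> ctr[2]=3
Ev 8: PC=5 idx=1 pred=N actual=N -> ctr[1]=0
Ev 9: PC=5 idx=1 pred=N actual=T -> ctr[1]=1
Ev 10: PC=5 idx=1 pred=N actual=T -> ctr[1]=2
Ev 11: PC=5 idx=1 pred=T actual=T -> ctr[1]=3

Answer: T N T N N N T N N N T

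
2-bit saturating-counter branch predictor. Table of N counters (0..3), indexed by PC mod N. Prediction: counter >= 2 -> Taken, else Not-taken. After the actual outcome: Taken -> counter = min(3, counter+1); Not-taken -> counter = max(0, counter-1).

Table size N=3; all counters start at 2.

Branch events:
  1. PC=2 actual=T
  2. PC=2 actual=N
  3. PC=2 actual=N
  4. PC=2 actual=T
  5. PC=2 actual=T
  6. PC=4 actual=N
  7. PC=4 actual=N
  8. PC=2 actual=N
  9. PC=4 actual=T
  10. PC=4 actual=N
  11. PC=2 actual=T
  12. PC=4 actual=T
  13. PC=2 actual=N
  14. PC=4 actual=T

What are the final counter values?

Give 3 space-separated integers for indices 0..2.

Answer: 2 2 2

Derivation:
Ev 1: PC=2 idx=2 pred=T actual=T -> ctr[2]=3
Ev 2: PC=2 idx=2 pred=T actual=N -> ctr[2]=2
Ev 3: PC=2 idx=2 pred=T actual=N -> ctr[2]=1
Ev 4: PC=2 idx=2 pred=N actual=T -> ctr[2]=2
Ev 5: PC=2 idx=2 pred=T actual=T -> ctr[2]=3
Ev 6: PC=4 idx=1 pred=T actual=N -> ctr[1]=1
Ev 7: PC=4 idx=1 pred=N actual=N -> ctr[1]=0
Ev 8: PC=2 idx=2 pred=T actual=N -> ctr[2]=2
Ev 9: PC=4 idx=1 pred=N actual=T -> ctr[1]=1
Ev 10: PC=4 idx=1 pred=N actual=N -> ctr[1]=0
Ev 11: PC=2 idx=2 pred=T actual=T -> ctr[2]=3
Ev 12: PC=4 idx=1 pred=N actual=T -> ctr[1]=1
Ev 13: PC=2 idx=2 pred=T actual=N -> ctr[2]=2
Ev 14: PC=4 idx=1 pred=N actual=T -> ctr[1]=2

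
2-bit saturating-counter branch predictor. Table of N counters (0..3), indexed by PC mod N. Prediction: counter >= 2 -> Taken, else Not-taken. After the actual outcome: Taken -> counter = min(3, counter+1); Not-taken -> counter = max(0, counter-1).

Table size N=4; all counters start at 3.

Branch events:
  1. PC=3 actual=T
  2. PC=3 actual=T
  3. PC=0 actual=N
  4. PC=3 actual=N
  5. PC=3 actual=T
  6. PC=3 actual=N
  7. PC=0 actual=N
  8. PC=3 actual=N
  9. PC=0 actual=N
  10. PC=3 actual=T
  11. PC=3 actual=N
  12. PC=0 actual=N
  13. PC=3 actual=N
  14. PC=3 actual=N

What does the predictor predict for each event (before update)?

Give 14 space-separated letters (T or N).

Ev 1: PC=3 idx=3 pred=T actual=T -> ctr[3]=3
Ev 2: PC=3 idx=3 pred=T actual=T -> ctr[3]=3
Ev 3: PC=0 idx=0 pred=T actual=N -> ctr[0]=2
Ev 4: PC=3 idx=3 pred=T actual=N -> ctr[3]=2
Ev 5: PC=3 idx=3 pred=T actual=T -> ctr[3]=3
Ev 6: PC=3 idx=3 pred=T actual=N -> ctr[3]=2
Ev 7: PC=0 idx=0 pred=T actual=N -> ctr[0]=1
Ev 8: PC=3 idx=3 pred=T actual=N -> ctr[3]=1
Ev 9: PC=0 idx=0 pred=N actual=N -> ctr[0]=0
Ev 10: PC=3 idx=3 pred=N actual=T -> ctr[3]=2
Ev 11: PC=3 idx=3 pred=T actual=N -> ctr[3]=1
Ev 12: PC=0 idx=0 pred=N actual=N -> ctr[0]=0
Ev 13: PC=3 idx=3 pred=N actual=N -> ctr[3]=0
Ev 14: PC=3 idx=3 pred=N actual=N -> ctr[3]=0

Answer: T T T T T T T T N N T N N N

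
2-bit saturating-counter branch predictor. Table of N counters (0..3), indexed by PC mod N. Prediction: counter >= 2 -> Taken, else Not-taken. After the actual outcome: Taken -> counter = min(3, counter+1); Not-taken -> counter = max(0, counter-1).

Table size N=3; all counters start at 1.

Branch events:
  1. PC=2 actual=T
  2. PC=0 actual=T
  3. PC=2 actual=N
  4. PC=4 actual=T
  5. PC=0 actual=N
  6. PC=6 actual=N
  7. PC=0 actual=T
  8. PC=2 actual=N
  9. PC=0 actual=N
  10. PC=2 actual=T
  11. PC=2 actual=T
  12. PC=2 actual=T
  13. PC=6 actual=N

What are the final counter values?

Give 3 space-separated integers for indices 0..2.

Answer: 0 2 3

Derivation:
Ev 1: PC=2 idx=2 pred=N actual=T -> ctr[2]=2
Ev 2: PC=0 idx=0 pred=N actual=T -> ctr[0]=2
Ev 3: PC=2 idx=2 pred=T actual=N -> ctr[2]=1
Ev 4: PC=4 idx=1 pred=N actual=T -> ctr[1]=2
Ev 5: PC=0 idx=0 pred=T actual=N -> ctr[0]=1
Ev 6: PC=6 idx=0 pred=N actual=N -> ctr[0]=0
Ev 7: PC=0 idx=0 pred=N actual=T -> ctr[0]=1
Ev 8: PC=2 idx=2 pred=N actual=N -> ctr[2]=0
Ev 9: PC=0 idx=0 pred=N actual=N -> ctr[0]=0
Ev 10: PC=2 idx=2 pred=N actual=T -> ctr[2]=1
Ev 11: PC=2 idx=2 pred=N actual=T -> ctr[2]=2
Ev 12: PC=2 idx=2 pred=T actual=T -> ctr[2]=3
Ev 13: PC=6 idx=0 pred=N actual=N -> ctr[0]=0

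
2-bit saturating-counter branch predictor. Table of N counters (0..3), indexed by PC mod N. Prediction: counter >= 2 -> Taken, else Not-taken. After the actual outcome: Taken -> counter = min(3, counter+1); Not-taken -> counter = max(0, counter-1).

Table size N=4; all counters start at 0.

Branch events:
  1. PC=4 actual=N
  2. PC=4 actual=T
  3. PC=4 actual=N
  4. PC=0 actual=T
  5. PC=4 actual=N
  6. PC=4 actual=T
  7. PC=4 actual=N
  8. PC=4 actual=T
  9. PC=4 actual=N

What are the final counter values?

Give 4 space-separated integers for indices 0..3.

Answer: 0 0 0 0

Derivation:
Ev 1: PC=4 idx=0 pred=N actual=N -> ctr[0]=0
Ev 2: PC=4 idx=0 pred=N actual=T -> ctr[0]=1
Ev 3: PC=4 idx=0 pred=N actual=N -> ctr[0]=0
Ev 4: PC=0 idx=0 pred=N actual=T -> ctr[0]=1
Ev 5: PC=4 idx=0 pred=N actual=N -> ctr[0]=0
Ev 6: PC=4 idx=0 pred=N actual=T -> ctr[0]=1
Ev 7: PC=4 idx=0 pred=N actual=N -> ctr[0]=0
Ev 8: PC=4 idx=0 pred=N actual=T -> ctr[0]=1
Ev 9: PC=4 idx=0 pred=N actual=N -> ctr[0]=0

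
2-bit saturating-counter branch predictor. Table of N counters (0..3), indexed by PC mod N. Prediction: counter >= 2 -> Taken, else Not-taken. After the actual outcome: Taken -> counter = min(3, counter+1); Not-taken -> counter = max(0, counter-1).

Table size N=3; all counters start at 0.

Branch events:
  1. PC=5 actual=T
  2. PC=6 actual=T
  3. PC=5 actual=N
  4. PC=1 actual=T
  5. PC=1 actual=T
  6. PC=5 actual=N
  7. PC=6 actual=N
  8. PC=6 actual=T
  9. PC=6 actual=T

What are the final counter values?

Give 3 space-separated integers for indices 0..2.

Answer: 2 2 0

Derivation:
Ev 1: PC=5 idx=2 pred=N actual=T -> ctr[2]=1
Ev 2: PC=6 idx=0 pred=N actual=T -> ctr[0]=1
Ev 3: PC=5 idx=2 pred=N actual=N -> ctr[2]=0
Ev 4: PC=1 idx=1 pred=N actual=T -> ctr[1]=1
Ev 5: PC=1 idx=1 pred=N actual=T -> ctr[1]=2
Ev 6: PC=5 idx=2 pred=N actual=N -> ctr[2]=0
Ev 7: PC=6 idx=0 pred=N actual=N -> ctr[0]=0
Ev 8: PC=6 idx=0 pred=N actual=T -> ctr[0]=1
Ev 9: PC=6 idx=0 pred=N actual=T -> ctr[0]=2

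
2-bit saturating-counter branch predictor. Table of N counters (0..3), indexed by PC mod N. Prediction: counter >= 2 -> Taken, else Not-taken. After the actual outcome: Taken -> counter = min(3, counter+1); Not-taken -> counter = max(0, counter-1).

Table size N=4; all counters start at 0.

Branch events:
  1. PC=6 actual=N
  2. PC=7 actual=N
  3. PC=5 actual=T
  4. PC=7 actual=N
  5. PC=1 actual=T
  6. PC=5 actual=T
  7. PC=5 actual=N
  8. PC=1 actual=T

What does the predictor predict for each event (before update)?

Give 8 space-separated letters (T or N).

Answer: N N N N N T T T

Derivation:
Ev 1: PC=6 idx=2 pred=N actual=N -> ctr[2]=0
Ev 2: PC=7 idx=3 pred=N actual=N -> ctr[3]=0
Ev 3: PC=5 idx=1 pred=N actual=T -> ctr[1]=1
Ev 4: PC=7 idx=3 pred=N actual=N -> ctr[3]=0
Ev 5: PC=1 idx=1 pred=N actual=T -> ctr[1]=2
Ev 6: PC=5 idx=1 pred=T actual=T -> ctr[1]=3
Ev 7: PC=5 idx=1 pred=T actual=N -> ctr[1]=2
Ev 8: PC=1 idx=1 pred=T actual=T -> ctr[1]=3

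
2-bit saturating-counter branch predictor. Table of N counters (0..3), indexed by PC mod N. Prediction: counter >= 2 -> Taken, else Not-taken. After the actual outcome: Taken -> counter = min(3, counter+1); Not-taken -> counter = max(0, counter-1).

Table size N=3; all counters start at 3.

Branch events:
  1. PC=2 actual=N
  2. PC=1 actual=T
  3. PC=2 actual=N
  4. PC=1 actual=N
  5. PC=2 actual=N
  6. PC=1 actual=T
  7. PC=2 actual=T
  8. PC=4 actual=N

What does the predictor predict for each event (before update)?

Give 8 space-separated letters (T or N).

Answer: T T T T N T N T

Derivation:
Ev 1: PC=2 idx=2 pred=T actual=N -> ctr[2]=2
Ev 2: PC=1 idx=1 pred=T actual=T -> ctr[1]=3
Ev 3: PC=2 idx=2 pred=T actual=N -> ctr[2]=1
Ev 4: PC=1 idx=1 pred=T actual=N -> ctr[1]=2
Ev 5: PC=2 idx=2 pred=N actual=N -> ctr[2]=0
Ev 6: PC=1 idx=1 pred=T actual=T -> ctr[1]=3
Ev 7: PC=2 idx=2 pred=N actual=T -> ctr[2]=1
Ev 8: PC=4 idx=1 pred=T actual=N -> ctr[1]=2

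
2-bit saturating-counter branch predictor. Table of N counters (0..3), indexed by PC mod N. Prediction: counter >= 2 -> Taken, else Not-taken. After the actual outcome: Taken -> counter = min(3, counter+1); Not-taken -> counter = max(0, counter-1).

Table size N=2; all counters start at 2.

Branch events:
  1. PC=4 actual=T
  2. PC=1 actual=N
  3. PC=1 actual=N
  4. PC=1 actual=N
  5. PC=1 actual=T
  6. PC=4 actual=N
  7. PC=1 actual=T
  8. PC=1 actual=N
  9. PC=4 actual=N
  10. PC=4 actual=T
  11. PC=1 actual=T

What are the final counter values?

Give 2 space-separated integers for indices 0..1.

Ev 1: PC=4 idx=0 pred=T actual=T -> ctr[0]=3
Ev 2: PC=1 idx=1 pred=T actual=N -> ctr[1]=1
Ev 3: PC=1 idx=1 pred=N actual=N -> ctr[1]=0
Ev 4: PC=1 idx=1 pred=N actual=N -> ctr[1]=0
Ev 5: PC=1 idx=1 pred=N actual=T -> ctr[1]=1
Ev 6: PC=4 idx=0 pred=T actual=N -> ctr[0]=2
Ev 7: PC=1 idx=1 pred=N actual=T -> ctr[1]=2
Ev 8: PC=1 idx=1 pred=T actual=N -> ctr[1]=1
Ev 9: PC=4 idx=0 pred=T actual=N -> ctr[0]=1
Ev 10: PC=4 idx=0 pred=N actual=T -> ctr[0]=2
Ev 11: PC=1 idx=1 pred=N actual=T -> ctr[1]=2

Answer: 2 2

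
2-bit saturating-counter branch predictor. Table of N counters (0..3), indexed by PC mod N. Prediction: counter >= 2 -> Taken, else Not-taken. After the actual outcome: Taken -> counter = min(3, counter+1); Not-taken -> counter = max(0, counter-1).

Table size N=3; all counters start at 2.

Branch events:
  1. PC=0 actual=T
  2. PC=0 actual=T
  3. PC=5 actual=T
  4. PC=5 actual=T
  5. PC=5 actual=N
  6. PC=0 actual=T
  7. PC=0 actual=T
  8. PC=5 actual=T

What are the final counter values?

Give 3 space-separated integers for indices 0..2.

Answer: 3 2 3

Derivation:
Ev 1: PC=0 idx=0 pred=T actual=T -> ctr[0]=3
Ev 2: PC=0 idx=0 pred=T actual=T -> ctr[0]=3
Ev 3: PC=5 idx=2 pred=T actual=T -> ctr[2]=3
Ev 4: PC=5 idx=2 pred=T actual=T -> ctr[2]=3
Ev 5: PC=5 idx=2 pred=T actual=N -> ctr[2]=2
Ev 6: PC=0 idx=0 pred=T actual=T -> ctr[0]=3
Ev 7: PC=0 idx=0 pred=T actual=T -> ctr[0]=3
Ev 8: PC=5 idx=2 pred=T actual=T -> ctr[2]=3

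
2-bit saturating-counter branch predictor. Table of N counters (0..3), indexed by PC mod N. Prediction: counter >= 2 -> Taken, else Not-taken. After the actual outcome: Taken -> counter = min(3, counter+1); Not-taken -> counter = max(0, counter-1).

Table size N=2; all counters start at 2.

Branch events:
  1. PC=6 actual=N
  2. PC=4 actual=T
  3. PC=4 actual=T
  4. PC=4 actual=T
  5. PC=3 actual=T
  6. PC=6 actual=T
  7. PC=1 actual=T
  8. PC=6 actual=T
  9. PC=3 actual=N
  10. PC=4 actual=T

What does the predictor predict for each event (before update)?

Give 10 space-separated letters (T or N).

Answer: T N T T T T T T T T

Derivation:
Ev 1: PC=6 idx=0 pred=T actual=N -> ctr[0]=1
Ev 2: PC=4 idx=0 pred=N actual=T -> ctr[0]=2
Ev 3: PC=4 idx=0 pred=T actual=T -> ctr[0]=3
Ev 4: PC=4 idx=0 pred=T actual=T -> ctr[0]=3
Ev 5: PC=3 idx=1 pred=T actual=T -> ctr[1]=3
Ev 6: PC=6 idx=0 pred=T actual=T -> ctr[0]=3
Ev 7: PC=1 idx=1 pred=T actual=T -> ctr[1]=3
Ev 8: PC=6 idx=0 pred=T actual=T -> ctr[0]=3
Ev 9: PC=3 idx=1 pred=T actual=N -> ctr[1]=2
Ev 10: PC=4 idx=0 pred=T actual=T -> ctr[0]=3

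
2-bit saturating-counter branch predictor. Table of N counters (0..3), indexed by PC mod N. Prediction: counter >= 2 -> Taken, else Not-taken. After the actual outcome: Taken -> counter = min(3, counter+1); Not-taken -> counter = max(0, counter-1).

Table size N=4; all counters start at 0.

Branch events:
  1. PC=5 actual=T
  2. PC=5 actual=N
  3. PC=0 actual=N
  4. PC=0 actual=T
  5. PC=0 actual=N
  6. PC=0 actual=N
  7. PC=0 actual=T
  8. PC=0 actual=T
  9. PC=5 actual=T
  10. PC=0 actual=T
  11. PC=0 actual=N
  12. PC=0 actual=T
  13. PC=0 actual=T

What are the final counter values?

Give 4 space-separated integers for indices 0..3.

Ev 1: PC=5 idx=1 pred=N actual=T -> ctr[1]=1
Ev 2: PC=5 idx=1 pred=N actual=N -> ctr[1]=0
Ev 3: PC=0 idx=0 pred=N actual=N -> ctr[0]=0
Ev 4: PC=0 idx=0 pred=N actual=T -> ctr[0]=1
Ev 5: PC=0 idx=0 pred=N actual=N -> ctr[0]=0
Ev 6: PC=0 idx=0 pred=N actual=N -> ctr[0]=0
Ev 7: PC=0 idx=0 pred=N actual=T -> ctr[0]=1
Ev 8: PC=0 idx=0 pred=N actual=T -> ctr[0]=2
Ev 9: PC=5 idx=1 pred=N actual=T -> ctr[1]=1
Ev 10: PC=0 idx=0 pred=T actual=T -> ctr[0]=3
Ev 11: PC=0 idx=0 pred=T actual=N -> ctr[0]=2
Ev 12: PC=0 idx=0 pred=T actual=T -> ctr[0]=3
Ev 13: PC=0 idx=0 pred=T actual=T -> ctr[0]=3

Answer: 3 1 0 0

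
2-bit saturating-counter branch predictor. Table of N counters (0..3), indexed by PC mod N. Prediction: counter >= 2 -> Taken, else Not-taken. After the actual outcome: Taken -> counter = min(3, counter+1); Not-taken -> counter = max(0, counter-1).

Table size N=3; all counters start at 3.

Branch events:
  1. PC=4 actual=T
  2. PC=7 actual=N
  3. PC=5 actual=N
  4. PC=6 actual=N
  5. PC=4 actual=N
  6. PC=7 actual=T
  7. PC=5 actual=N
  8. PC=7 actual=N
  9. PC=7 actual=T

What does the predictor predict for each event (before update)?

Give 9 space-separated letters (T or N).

Ev 1: PC=4 idx=1 pred=T actual=T -> ctr[1]=3
Ev 2: PC=7 idx=1 pred=T actual=N -> ctr[1]=2
Ev 3: PC=5 idx=2 pred=T actual=N -> ctr[2]=2
Ev 4: PC=6 idx=0 pred=T actual=N -> ctr[0]=2
Ev 5: PC=4 idx=1 pred=T actual=N -> ctr[1]=1
Ev 6: PC=7 idx=1 pred=N actual=T -> ctr[1]=2
Ev 7: PC=5 idx=2 pred=T actual=N -> ctr[2]=1
Ev 8: PC=7 idx=1 pred=T actual=N -> ctr[1]=1
Ev 9: PC=7 idx=1 pred=N actual=T -> ctr[1]=2

Answer: T T T T T N T T N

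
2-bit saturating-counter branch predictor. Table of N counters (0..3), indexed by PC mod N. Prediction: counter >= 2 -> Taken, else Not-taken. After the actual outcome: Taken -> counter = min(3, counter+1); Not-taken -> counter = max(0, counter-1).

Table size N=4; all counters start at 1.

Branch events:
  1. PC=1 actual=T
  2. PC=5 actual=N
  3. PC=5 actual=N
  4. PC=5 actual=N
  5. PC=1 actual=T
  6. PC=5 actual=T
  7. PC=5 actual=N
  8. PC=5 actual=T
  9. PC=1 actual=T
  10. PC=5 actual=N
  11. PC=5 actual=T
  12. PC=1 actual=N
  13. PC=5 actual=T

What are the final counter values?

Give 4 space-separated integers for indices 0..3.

Answer: 1 3 1 1

Derivation:
Ev 1: PC=1 idx=1 pred=N actual=T -> ctr[1]=2
Ev 2: PC=5 idx=1 pred=T actual=N -> ctr[1]=1
Ev 3: PC=5 idx=1 pred=N actual=N -> ctr[1]=0
Ev 4: PC=5 idx=1 pred=N actual=N -> ctr[1]=0
Ev 5: PC=1 idx=1 pred=N actual=T -> ctr[1]=1
Ev 6: PC=5 idx=1 pred=N actual=T -> ctr[1]=2
Ev 7: PC=5 idx=1 pred=T actual=N -> ctr[1]=1
Ev 8: PC=5 idx=1 pred=N actual=T -> ctr[1]=2
Ev 9: PC=1 idx=1 pred=T actual=T -> ctr[1]=3
Ev 10: PC=5 idx=1 pred=T actual=N -> ctr[1]=2
Ev 11: PC=5 idx=1 pred=T actual=T -> ctr[1]=3
Ev 12: PC=1 idx=1 pred=T actual=N -> ctr[1]=2
Ev 13: PC=5 idx=1 pred=T actual=T -> ctr[1]=3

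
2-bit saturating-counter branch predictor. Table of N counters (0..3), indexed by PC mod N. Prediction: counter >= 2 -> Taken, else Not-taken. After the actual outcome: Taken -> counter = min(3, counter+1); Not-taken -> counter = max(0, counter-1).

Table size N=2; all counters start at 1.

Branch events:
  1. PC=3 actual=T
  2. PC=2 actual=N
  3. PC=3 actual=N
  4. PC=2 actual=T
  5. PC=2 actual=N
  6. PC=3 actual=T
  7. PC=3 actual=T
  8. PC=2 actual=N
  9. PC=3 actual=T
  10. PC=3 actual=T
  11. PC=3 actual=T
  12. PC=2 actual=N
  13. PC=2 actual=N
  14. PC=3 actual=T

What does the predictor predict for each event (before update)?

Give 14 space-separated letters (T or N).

Answer: N N T N N N T N T T T N N T

Derivation:
Ev 1: PC=3 idx=1 pred=N actual=T -> ctr[1]=2
Ev 2: PC=2 idx=0 pred=N actual=N -> ctr[0]=0
Ev 3: PC=3 idx=1 pred=T actual=N -> ctr[1]=1
Ev 4: PC=2 idx=0 pred=N actual=T -> ctr[0]=1
Ev 5: PC=2 idx=0 pred=N actual=N -> ctr[0]=0
Ev 6: PC=3 idx=1 pred=N actual=T -> ctr[1]=2
Ev 7: PC=3 idx=1 pred=T actual=T -> ctr[1]=3
Ev 8: PC=2 idx=0 pred=N actual=N -> ctr[0]=0
Ev 9: PC=3 idx=1 pred=T actual=T -> ctr[1]=3
Ev 10: PC=3 idx=1 pred=T actual=T -> ctr[1]=3
Ev 11: PC=3 idx=1 pred=T actual=T -> ctr[1]=3
Ev 12: PC=2 idx=0 pred=N actual=N -> ctr[0]=0
Ev 13: PC=2 idx=0 pred=N actual=N -> ctr[0]=0
Ev 14: PC=3 idx=1 pred=T actual=T -> ctr[1]=3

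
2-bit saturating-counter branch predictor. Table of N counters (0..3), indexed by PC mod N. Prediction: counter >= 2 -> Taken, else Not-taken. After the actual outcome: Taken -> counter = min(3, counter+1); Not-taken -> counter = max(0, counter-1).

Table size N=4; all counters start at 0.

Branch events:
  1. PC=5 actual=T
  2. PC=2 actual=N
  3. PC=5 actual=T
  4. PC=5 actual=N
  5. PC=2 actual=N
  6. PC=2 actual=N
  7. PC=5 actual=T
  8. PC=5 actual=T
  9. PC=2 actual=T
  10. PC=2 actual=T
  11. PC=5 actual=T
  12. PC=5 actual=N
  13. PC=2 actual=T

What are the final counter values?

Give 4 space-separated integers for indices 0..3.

Answer: 0 2 3 0

Derivation:
Ev 1: PC=5 idx=1 pred=N actual=T -> ctr[1]=1
Ev 2: PC=2 idx=2 pred=N actual=N -> ctr[2]=0
Ev 3: PC=5 idx=1 pred=N actual=T -> ctr[1]=2
Ev 4: PC=5 idx=1 pred=T actual=N -> ctr[1]=1
Ev 5: PC=2 idx=2 pred=N actual=N -> ctr[2]=0
Ev 6: PC=2 idx=2 pred=N actual=N -> ctr[2]=0
Ev 7: PC=5 idx=1 pred=N actual=T -> ctr[1]=2
Ev 8: PC=5 idx=1 pred=T actual=T -> ctr[1]=3
Ev 9: PC=2 idx=2 pred=N actual=T -> ctr[2]=1
Ev 10: PC=2 idx=2 pred=N actual=T -> ctr[2]=2
Ev 11: PC=5 idx=1 pred=T actual=T -> ctr[1]=3
Ev 12: PC=5 idx=1 pred=T actual=N -> ctr[1]=2
Ev 13: PC=2 idx=2 pred=T actual=T -> ctr[2]=3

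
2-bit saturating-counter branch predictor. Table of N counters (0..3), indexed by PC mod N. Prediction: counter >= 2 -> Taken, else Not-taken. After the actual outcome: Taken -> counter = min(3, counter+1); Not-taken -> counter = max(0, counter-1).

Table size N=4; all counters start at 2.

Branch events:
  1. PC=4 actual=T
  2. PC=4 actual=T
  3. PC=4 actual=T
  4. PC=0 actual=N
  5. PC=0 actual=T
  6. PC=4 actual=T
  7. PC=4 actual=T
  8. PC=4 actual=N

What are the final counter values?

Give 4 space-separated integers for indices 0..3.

Answer: 2 2 2 2

Derivation:
Ev 1: PC=4 idx=0 pred=T actual=T -> ctr[0]=3
Ev 2: PC=4 idx=0 pred=T actual=T -> ctr[0]=3
Ev 3: PC=4 idx=0 pred=T actual=T -> ctr[0]=3
Ev 4: PC=0 idx=0 pred=T actual=N -> ctr[0]=2
Ev 5: PC=0 idx=0 pred=T actual=T -> ctr[0]=3
Ev 6: PC=4 idx=0 pred=T actual=T -> ctr[0]=3
Ev 7: PC=4 idx=0 pred=T actual=T -> ctr[0]=3
Ev 8: PC=4 idx=0 pred=T actual=N -> ctr[0]=2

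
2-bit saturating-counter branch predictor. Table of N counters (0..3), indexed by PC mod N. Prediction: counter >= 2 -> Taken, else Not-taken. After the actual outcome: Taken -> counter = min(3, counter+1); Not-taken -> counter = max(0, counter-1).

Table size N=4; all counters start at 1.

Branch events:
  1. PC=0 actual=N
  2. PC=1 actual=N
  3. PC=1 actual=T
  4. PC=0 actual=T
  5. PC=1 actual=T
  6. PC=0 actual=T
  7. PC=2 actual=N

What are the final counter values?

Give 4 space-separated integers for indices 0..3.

Answer: 2 2 0 1

Derivation:
Ev 1: PC=0 idx=0 pred=N actual=N -> ctr[0]=0
Ev 2: PC=1 idx=1 pred=N actual=N -> ctr[1]=0
Ev 3: PC=1 idx=1 pred=N actual=T -> ctr[1]=1
Ev 4: PC=0 idx=0 pred=N actual=T -> ctr[0]=1
Ev 5: PC=1 idx=1 pred=N actual=T -> ctr[1]=2
Ev 6: PC=0 idx=0 pred=N actual=T -> ctr[0]=2
Ev 7: PC=2 idx=2 pred=N actual=N -> ctr[2]=0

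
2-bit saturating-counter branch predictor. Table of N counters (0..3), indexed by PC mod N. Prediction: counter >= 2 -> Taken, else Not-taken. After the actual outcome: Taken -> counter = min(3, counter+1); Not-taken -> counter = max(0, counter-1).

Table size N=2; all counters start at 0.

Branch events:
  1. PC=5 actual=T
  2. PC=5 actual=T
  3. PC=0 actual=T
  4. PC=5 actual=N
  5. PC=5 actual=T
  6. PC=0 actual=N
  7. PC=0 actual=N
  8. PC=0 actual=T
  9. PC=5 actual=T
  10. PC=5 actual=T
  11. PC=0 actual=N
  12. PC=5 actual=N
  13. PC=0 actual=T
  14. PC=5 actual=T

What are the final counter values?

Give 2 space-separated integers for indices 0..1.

Ev 1: PC=5 idx=1 pred=N actual=T -> ctr[1]=1
Ev 2: PC=5 idx=1 pred=N actual=T -> ctr[1]=2
Ev 3: PC=0 idx=0 pred=N actual=T -> ctr[0]=1
Ev 4: PC=5 idx=1 pred=T actual=N -> ctr[1]=1
Ev 5: PC=5 idx=1 pred=N actual=T -> ctr[1]=2
Ev 6: PC=0 idx=0 pred=N actual=N -> ctr[0]=0
Ev 7: PC=0 idx=0 pred=N actual=N -> ctr[0]=0
Ev 8: PC=0 idx=0 pred=N actual=T -> ctr[0]=1
Ev 9: PC=5 idx=1 pred=T actual=T -> ctr[1]=3
Ev 10: PC=5 idx=1 pred=T actual=T -> ctr[1]=3
Ev 11: PC=0 idx=0 pred=N actual=N -> ctr[0]=0
Ev 12: PC=5 idx=1 pred=T actual=N -> ctr[1]=2
Ev 13: PC=0 idx=0 pred=N actual=T -> ctr[0]=1
Ev 14: PC=5 idx=1 pred=T actual=T -> ctr[1]=3

Answer: 1 3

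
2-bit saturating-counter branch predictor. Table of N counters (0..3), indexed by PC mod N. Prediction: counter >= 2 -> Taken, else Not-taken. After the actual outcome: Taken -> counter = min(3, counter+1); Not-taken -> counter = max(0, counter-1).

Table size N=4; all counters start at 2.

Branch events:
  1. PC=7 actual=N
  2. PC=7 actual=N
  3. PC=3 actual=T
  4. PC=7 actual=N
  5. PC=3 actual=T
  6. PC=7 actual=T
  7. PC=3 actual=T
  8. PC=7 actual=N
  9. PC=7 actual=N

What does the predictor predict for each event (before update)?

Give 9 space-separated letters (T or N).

Ev 1: PC=7 idx=3 pred=T actual=N -> ctr[3]=1
Ev 2: PC=7 idx=3 pred=N actual=N -> ctr[3]=0
Ev 3: PC=3 idx=3 pred=N actual=T -> ctr[3]=1
Ev 4: PC=7 idx=3 pred=N actual=N -> ctr[3]=0
Ev 5: PC=3 idx=3 pred=N actual=T -> ctr[3]=1
Ev 6: PC=7 idx=3 pred=N actual=T -> ctr[3]=2
Ev 7: PC=3 idx=3 pred=T actual=T -> ctr[3]=3
Ev 8: PC=7 idx=3 pred=T actual=N -> ctr[3]=2
Ev 9: PC=7 idx=3 pred=T actual=N -> ctr[3]=1

Answer: T N N N N N T T T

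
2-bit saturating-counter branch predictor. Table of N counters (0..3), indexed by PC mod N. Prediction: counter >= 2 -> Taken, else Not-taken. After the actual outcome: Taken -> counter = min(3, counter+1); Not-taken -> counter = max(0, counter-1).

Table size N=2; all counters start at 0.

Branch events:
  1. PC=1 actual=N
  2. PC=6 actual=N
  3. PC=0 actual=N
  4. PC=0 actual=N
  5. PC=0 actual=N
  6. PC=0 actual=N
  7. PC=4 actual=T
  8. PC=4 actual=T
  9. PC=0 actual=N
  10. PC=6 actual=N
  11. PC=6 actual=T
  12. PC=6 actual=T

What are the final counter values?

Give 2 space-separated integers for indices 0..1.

Answer: 2 0

Derivation:
Ev 1: PC=1 idx=1 pred=N actual=N -> ctr[1]=0
Ev 2: PC=6 idx=0 pred=N actual=N -> ctr[0]=0
Ev 3: PC=0 idx=0 pred=N actual=N -> ctr[0]=0
Ev 4: PC=0 idx=0 pred=N actual=N -> ctr[0]=0
Ev 5: PC=0 idx=0 pred=N actual=N -> ctr[0]=0
Ev 6: PC=0 idx=0 pred=N actual=N -> ctr[0]=0
Ev 7: PC=4 idx=0 pred=N actual=T -> ctr[0]=1
Ev 8: PC=4 idx=0 pred=N actual=T -> ctr[0]=2
Ev 9: PC=0 idx=0 pred=T actual=N -> ctr[0]=1
Ev 10: PC=6 idx=0 pred=N actual=N -> ctr[0]=0
Ev 11: PC=6 idx=0 pred=N actual=T -> ctr[0]=1
Ev 12: PC=6 idx=0 pred=N actual=T -> ctr[0]=2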